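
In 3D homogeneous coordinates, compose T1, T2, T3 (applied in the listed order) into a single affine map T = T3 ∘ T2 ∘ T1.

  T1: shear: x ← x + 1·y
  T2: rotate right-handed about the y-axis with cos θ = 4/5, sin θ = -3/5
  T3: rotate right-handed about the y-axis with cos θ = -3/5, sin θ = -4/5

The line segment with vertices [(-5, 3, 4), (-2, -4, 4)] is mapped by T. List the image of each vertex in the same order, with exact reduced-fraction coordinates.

T1 shear: x ← x + 1·y: (-5, 3, 4) → (-2, 3, 4); (-2, -4, 4) → (-6, -4, 4)
T2 rotate right-handed about the y-axis with cos θ = 4/5, sin θ = -3/5: (-2, 3, 4) → (-4, 3, 2); (-6, -4, 4) → (-36/5, -4, -2/5)
T3 rotate right-handed about the y-axis with cos θ = -3/5, sin θ = -4/5: (-4, 3, 2) → (4/5, 3, -22/5); (-36/5, -4, -2/5) → (116/25, -4, -138/25)

image vertices: (4/5, 3, -22/5), (116/25, -4, -138/25)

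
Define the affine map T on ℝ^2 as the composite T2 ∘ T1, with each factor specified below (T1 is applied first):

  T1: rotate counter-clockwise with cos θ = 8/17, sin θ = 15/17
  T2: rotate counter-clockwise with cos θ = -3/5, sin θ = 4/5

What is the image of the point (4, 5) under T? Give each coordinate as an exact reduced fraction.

T1 rotate counter-clockwise with cos θ = 8/17, sin θ = 15/17: (4, 5) → (-43/17, 100/17)
T2 rotate counter-clockwise with cos θ = -3/5, sin θ = 4/5: (-43/17, 100/17) → (-271/85, -472/85)

T(p) = (-271/85, -472/85)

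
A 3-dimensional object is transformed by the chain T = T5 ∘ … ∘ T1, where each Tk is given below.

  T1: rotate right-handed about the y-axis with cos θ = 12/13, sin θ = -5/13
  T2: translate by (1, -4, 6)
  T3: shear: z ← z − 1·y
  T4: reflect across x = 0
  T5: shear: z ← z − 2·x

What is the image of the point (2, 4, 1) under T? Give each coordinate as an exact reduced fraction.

T1 rotate right-handed about the y-axis with cos θ = 12/13, sin θ = -5/13: (2, 4, 1) → (19/13, 4, 22/13)
T2 translate by (1, -4, 6): (19/13, 4, 22/13) → (32/13, 0, 100/13)
T3 shear: z ← z − 1·y: (32/13, 0, 100/13) → (32/13, 0, 100/13)
T4 reflect across x = 0: (32/13, 0, 100/13) → (-32/13, 0, 100/13)
T5 shear: z ← z − 2·x: (-32/13, 0, 100/13) → (-32/13, 0, 164/13)

T(p) = (-32/13, 0, 164/13)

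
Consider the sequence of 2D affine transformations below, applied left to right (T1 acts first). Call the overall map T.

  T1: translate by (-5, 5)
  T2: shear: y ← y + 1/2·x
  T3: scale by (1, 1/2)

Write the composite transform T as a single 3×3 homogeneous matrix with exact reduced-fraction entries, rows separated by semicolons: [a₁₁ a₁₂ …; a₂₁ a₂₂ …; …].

T = [1 0 -5; 1/4 1/2 5/4; 0 0 1]

T1 = [1 0 -5; 0 1 5; 0 0 1]
T2·T1 = [1 0 -5; 1/2 1 5/2; 0 0 1]
T3·…·T1 = [1 0 -5; 1/4 1/2 5/4; 0 0 1]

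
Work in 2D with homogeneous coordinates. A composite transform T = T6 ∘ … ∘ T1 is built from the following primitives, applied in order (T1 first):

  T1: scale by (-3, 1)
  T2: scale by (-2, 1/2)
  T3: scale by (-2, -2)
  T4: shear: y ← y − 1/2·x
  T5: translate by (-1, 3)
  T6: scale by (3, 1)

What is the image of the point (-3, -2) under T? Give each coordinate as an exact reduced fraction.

T(p) = (105, -13)

T1 scale by (-3, 1): (-3, -2) → (9, -2)
T2 scale by (-2, 1/2): (9, -2) → (-18, -1)
T3 scale by (-2, -2): (-18, -1) → (36, 2)
T4 shear: y ← y − 1/2·x: (36, 2) → (36, -16)
T5 translate by (-1, 3): (36, -16) → (35, -13)
T6 scale by (3, 1): (35, -13) → (105, -13)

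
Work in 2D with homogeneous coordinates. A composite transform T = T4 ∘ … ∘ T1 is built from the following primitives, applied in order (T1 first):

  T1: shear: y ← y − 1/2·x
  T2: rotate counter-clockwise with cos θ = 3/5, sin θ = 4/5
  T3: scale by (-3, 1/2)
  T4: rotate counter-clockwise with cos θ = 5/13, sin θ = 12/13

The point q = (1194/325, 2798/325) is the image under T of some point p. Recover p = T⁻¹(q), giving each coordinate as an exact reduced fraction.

T1 = [1 0 0; -1/2 1 0; 0 0 1]
T2·T1 = [1 -4/5 0; 1/2 3/5 0; 0 0 1]
T3·…·T1 = [-3 12/5 0; 1/4 3/10 0; 0 0 1]
T4·…·T1 = [-18/13 42/65 0; -139/52 303/130 0; 0 0 1]
det M = -3/2; M⁻¹ = [-101/65 28/65 0; -139/78 12/13 0; 0 0 1]
M⁻¹ · (1194/325, 2798/325)ᵀ = (-2, 7/5)ᵀ

p = (-2, 7/5)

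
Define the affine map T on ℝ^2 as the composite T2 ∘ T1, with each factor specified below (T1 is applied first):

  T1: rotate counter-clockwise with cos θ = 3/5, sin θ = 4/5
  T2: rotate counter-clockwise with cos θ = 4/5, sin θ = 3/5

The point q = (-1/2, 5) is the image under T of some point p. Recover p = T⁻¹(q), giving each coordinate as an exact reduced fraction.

T1 = [3/5 -4/5 0; 4/5 3/5 0; 0 0 1]
T2·T1 = [0 -1 0; 1 0 0; 0 0 1]
det M = 1; M⁻¹ = [0 1 0; -1 0 0; 0 0 1]
M⁻¹ · (-1/2, 5)ᵀ = (5, 1/2)ᵀ

p = (5, 1/2)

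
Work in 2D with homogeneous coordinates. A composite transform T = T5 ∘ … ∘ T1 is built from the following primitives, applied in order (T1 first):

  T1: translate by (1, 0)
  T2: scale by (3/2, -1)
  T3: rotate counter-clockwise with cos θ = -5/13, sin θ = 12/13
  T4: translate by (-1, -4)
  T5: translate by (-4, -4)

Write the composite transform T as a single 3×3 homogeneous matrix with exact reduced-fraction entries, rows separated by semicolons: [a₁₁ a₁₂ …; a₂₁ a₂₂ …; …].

T = [-15/26 12/13 -145/26; 18/13 5/13 -86/13; 0 0 1]

T1 = [1 0 1; 0 1 0; 0 0 1]
T2·T1 = [3/2 0 3/2; 0 -1 0; 0 0 1]
T3·…·T1 = [-15/26 12/13 -15/26; 18/13 5/13 18/13; 0 0 1]
T4·…·T1 = [-15/26 12/13 -41/26; 18/13 5/13 -34/13; 0 0 1]
T5·…·T1 = [-15/26 12/13 -145/26; 18/13 5/13 -86/13; 0 0 1]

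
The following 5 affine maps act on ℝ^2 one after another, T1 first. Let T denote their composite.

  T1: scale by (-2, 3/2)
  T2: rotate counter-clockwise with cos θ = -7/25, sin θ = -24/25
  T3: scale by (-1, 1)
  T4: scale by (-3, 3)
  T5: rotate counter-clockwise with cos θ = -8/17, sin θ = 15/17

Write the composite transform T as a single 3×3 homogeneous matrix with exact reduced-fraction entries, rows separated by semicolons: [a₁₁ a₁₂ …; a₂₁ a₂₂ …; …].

T = [-2496/425 -783/850 0; -522/425 1872/425 0; 0 0 1]

T1 = [-2 0 0; 0 3/2 0; 0 0 1]
T2·T1 = [14/25 36/25 0; 48/25 -21/50 0; 0 0 1]
T3·…·T1 = [-14/25 -36/25 0; 48/25 -21/50 0; 0 0 1]
T4·…·T1 = [42/25 108/25 0; 144/25 -63/50 0; 0 0 1]
T5·…·T1 = [-2496/425 -783/850 0; -522/425 1872/425 0; 0 0 1]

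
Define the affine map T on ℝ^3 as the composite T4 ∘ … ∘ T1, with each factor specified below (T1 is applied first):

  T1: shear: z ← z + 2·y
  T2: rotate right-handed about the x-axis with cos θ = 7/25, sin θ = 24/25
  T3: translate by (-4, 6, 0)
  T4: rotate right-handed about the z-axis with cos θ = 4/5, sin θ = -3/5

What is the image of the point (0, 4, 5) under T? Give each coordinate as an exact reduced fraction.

T(p) = (-802/125, -236/125, 187/25)

T1 shear: z ← z + 2·y: (0, 4, 5) → (0, 4, 13)
T2 rotate right-handed about the x-axis with cos θ = 7/25, sin θ = 24/25: (0, 4, 13) → (0, -284/25, 187/25)
T3 translate by (-4, 6, 0): (0, -284/25, 187/25) → (-4, -134/25, 187/25)
T4 rotate right-handed about the z-axis with cos θ = 4/5, sin θ = -3/5: (-4, -134/25, 187/25) → (-802/125, -236/125, 187/25)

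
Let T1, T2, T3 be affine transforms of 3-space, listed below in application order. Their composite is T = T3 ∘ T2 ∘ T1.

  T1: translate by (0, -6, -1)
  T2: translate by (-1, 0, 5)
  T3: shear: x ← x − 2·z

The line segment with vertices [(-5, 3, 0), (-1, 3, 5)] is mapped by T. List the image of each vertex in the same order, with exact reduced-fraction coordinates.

image vertices: (-14, -3, 4), (-20, -3, 9)

T1 translate by (0, -6, -1): (-5, 3, 0) → (-5, -3, -1); (-1, 3, 5) → (-1, -3, 4)
T2 translate by (-1, 0, 5): (-5, -3, -1) → (-6, -3, 4); (-1, -3, 4) → (-2, -3, 9)
T3 shear: x ← x − 2·z: (-6, -3, 4) → (-14, -3, 4); (-2, -3, 9) → (-20, -3, 9)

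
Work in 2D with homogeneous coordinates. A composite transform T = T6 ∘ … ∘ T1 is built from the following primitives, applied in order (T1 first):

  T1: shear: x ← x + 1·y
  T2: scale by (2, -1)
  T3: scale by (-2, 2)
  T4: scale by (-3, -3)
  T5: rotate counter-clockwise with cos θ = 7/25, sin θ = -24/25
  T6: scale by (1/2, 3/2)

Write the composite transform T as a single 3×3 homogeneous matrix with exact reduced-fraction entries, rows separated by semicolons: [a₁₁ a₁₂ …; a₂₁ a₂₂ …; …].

T1 = [1 1 0; 0 1 0; 0 0 1]
T2·T1 = [2 2 0; 0 -1 0; 0 0 1]
T3·…·T1 = [-4 -4 0; 0 -2 0; 0 0 1]
T4·…·T1 = [12 12 0; 0 6 0; 0 0 1]
T5·…·T1 = [84/25 228/25 0; -288/25 -246/25 0; 0 0 1]
T6·…·T1 = [42/25 114/25 0; -432/25 -369/25 0; 0 0 1]

T = [42/25 114/25 0; -432/25 -369/25 0; 0 0 1]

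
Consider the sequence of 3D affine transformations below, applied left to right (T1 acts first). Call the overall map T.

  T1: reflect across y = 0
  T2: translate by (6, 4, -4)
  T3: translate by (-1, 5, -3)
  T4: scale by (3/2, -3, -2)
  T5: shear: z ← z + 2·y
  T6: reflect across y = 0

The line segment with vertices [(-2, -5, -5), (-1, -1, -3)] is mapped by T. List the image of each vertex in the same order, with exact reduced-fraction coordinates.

image vertices: (9/2, 42, -60), (6, 30, -40)

T1 reflect across y = 0: (-2, -5, -5) → (-2, 5, -5); (-1, -1, -3) → (-1, 1, -3)
T2 translate by (6, 4, -4): (-2, 5, -5) → (4, 9, -9); (-1, 1, -3) → (5, 5, -7)
T3 translate by (-1, 5, -3): (4, 9, -9) → (3, 14, -12); (5, 5, -7) → (4, 10, -10)
T4 scale by (3/2, -3, -2): (3, 14, -12) → (9/2, -42, 24); (4, 10, -10) → (6, -30, 20)
T5 shear: z ← z + 2·y: (9/2, -42, 24) → (9/2, -42, -60); (6, -30, 20) → (6, -30, -40)
T6 reflect across y = 0: (9/2, -42, -60) → (9/2, 42, -60); (6, -30, -40) → (6, 30, -40)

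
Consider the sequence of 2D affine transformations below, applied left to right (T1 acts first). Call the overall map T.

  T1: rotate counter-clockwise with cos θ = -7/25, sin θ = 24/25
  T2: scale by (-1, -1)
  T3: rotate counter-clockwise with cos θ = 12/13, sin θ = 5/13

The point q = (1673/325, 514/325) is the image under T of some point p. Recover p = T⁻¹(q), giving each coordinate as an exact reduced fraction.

T1 = [-7/25 -24/25 0; 24/25 -7/25 0; 0 0 1]
T2·T1 = [7/25 24/25 0; -24/25 7/25 0; 0 0 1]
T3·…·T1 = [204/325 253/325 0; -253/325 204/325 0; 0 0 1]
det M = 1; M⁻¹ = [204/325 -253/325 0; 253/325 204/325 0; 0 0 1]
M⁻¹ · (1673/325, 514/325)ᵀ = (2, 5)ᵀ

p = (2, 5)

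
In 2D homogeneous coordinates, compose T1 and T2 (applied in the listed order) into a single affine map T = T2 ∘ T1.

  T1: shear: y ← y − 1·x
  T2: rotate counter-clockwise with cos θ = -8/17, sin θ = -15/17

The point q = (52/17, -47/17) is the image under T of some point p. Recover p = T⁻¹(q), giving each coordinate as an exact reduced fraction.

T1 = [1 0 0; -1 1 0; 0 0 1]
T2·T1 = [-23/17 15/17 0; -7/17 -8/17 0; 0 0 1]
det M = 1; M⁻¹ = [-8/17 -15/17 0; 7/17 -23/17 0; 0 0 1]
M⁻¹ · (52/17, -47/17)ᵀ = (1, 5)ᵀ

p = (1, 5)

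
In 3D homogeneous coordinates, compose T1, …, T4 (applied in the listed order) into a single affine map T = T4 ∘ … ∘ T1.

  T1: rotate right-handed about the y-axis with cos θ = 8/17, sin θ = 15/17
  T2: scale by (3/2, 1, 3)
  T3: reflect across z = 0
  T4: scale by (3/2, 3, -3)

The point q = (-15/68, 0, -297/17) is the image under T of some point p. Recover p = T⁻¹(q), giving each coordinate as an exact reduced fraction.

T1 = [8/17 0 15/17 0; 0 1 0 0; -15/17 0 8/17 0; 0 0 0 1]
T2·T1 = [12/17 0 45/34 0; 0 1 0 0; -45/17 0 24/17 0; 0 0 0 1]
T3·…·T1 = [12/17 0 45/34 0; 0 1 0 0; 45/17 0 -24/17 0; 0 0 0 1]
T4·…·T1 = [18/17 0 135/68 0; 0 3 0 0; -135/17 0 72/17 0; 0 0 0 1]
det M = 243/4; M⁻¹ = [32/153 0 -5/51 0; 0 1/3 0 0; 20/51 0 8/153 0; 0 0 0 1]
M⁻¹ · (-15/68, 0, -297/17)ᵀ = (5/3, 0, -1)ᵀ

p = (5/3, 0, -1)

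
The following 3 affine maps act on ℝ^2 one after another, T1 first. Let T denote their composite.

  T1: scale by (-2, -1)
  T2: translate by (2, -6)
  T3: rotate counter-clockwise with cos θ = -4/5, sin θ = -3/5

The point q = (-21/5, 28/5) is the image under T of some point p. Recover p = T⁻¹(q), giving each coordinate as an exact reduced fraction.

T1 = [-2 0 0; 0 -1 0; 0 0 1]
T2·T1 = [-2 0 2; 0 -1 -6; 0 0 1]
T3·…·T1 = [8/5 -3/5 -26/5; 6/5 4/5 18/5; 0 0 1]
det M = 2; M⁻¹ = [2/5 3/10 1; -3/5 4/5 -6; 0 0 1]
M⁻¹ · (-21/5, 28/5)ᵀ = (1, 1)ᵀ

p = (1, 1)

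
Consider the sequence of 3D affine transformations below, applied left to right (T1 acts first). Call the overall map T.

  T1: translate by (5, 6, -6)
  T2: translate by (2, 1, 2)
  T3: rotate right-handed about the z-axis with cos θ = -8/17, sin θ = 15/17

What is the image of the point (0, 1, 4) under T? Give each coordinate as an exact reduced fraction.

T1 translate by (5, 6, -6): (0, 1, 4) → (5, 7, -2)
T2 translate by (2, 1, 2): (5, 7, -2) → (7, 8, 0)
T3 rotate right-handed about the z-axis with cos θ = -8/17, sin θ = 15/17: (7, 8, 0) → (-176/17, 41/17, 0)

T(p) = (-176/17, 41/17, 0)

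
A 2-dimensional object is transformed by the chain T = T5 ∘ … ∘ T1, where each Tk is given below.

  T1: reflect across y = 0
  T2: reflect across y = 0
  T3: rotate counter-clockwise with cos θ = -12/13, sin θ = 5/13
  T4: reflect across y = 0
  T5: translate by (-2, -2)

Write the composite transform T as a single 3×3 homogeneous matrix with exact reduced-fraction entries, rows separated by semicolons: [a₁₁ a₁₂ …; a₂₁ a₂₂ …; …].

T1 = [1 0 0; 0 -1 0; 0 0 1]
T2·T1 = [1 0 0; 0 1 0; 0 0 1]
T3·…·T1 = [-12/13 -5/13 0; 5/13 -12/13 0; 0 0 1]
T4·…·T1 = [-12/13 -5/13 0; -5/13 12/13 0; 0 0 1]
T5·…·T1 = [-12/13 -5/13 -2; -5/13 12/13 -2; 0 0 1]

T = [-12/13 -5/13 -2; -5/13 12/13 -2; 0 0 1]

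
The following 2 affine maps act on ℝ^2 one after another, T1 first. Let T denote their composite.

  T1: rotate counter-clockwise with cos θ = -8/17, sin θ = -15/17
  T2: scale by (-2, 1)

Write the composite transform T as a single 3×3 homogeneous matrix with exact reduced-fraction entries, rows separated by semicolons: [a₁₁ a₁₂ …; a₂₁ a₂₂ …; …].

T1 = [-8/17 15/17 0; -15/17 -8/17 0; 0 0 1]
T2·T1 = [16/17 -30/17 0; -15/17 -8/17 0; 0 0 1]

T = [16/17 -30/17 0; -15/17 -8/17 0; 0 0 1]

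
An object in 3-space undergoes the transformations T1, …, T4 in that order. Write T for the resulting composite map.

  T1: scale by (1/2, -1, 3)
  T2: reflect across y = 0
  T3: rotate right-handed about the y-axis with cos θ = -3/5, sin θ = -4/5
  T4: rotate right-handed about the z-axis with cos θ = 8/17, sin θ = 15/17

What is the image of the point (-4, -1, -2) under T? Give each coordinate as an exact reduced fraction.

T(p) = (63/17, 82/17, 2)

T1 scale by (1/2, -1, 3): (-4, -1, -2) → (-2, 1, -6)
T2 reflect across y = 0: (-2, 1, -6) → (-2, -1, -6)
T3 rotate right-handed about the y-axis with cos θ = -3/5, sin θ = -4/5: (-2, -1, -6) → (6, -1, 2)
T4 rotate right-handed about the z-axis with cos θ = 8/17, sin θ = 15/17: (6, -1, 2) → (63/17, 82/17, 2)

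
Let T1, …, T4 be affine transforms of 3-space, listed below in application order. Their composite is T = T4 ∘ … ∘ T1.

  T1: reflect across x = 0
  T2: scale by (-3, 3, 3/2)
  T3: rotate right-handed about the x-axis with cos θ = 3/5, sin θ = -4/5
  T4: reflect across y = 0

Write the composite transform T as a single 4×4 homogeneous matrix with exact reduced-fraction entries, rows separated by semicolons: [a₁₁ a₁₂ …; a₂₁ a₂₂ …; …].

T1 = [-1 0 0 0; 0 1 0 0; 0 0 1 0; 0 0 0 1]
T2·T1 = [3 0 0 0; 0 3 0 0; 0 0 3/2 0; 0 0 0 1]
T3·…·T1 = [3 0 0 0; 0 9/5 6/5 0; 0 -12/5 9/10 0; 0 0 0 1]
T4·…·T1 = [3 0 0 0; 0 -9/5 -6/5 0; 0 -12/5 9/10 0; 0 0 0 1]

T = [3 0 0 0; 0 -9/5 -6/5 0; 0 -12/5 9/10 0; 0 0 0 1]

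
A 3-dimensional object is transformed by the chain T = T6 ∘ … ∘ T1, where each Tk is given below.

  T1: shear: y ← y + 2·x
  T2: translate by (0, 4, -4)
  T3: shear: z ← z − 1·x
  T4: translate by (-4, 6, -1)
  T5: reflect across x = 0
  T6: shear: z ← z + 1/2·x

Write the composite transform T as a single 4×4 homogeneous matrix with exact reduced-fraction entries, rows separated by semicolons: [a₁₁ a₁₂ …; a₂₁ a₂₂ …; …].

T = [-1 0 0 4; 2 1 0 10; -3/2 0 1 -3; 0 0 0 1]

T1 = [1 0 0 0; 2 1 0 0; 0 0 1 0; 0 0 0 1]
T2·T1 = [1 0 0 0; 2 1 0 4; 0 0 1 -4; 0 0 0 1]
T3·…·T1 = [1 0 0 0; 2 1 0 4; -1 0 1 -4; 0 0 0 1]
T4·…·T1 = [1 0 0 -4; 2 1 0 10; -1 0 1 -5; 0 0 0 1]
T5·…·T1 = [-1 0 0 4; 2 1 0 10; -1 0 1 -5; 0 0 0 1]
T6·…·T1 = [-1 0 0 4; 2 1 0 10; -3/2 0 1 -3; 0 0 0 1]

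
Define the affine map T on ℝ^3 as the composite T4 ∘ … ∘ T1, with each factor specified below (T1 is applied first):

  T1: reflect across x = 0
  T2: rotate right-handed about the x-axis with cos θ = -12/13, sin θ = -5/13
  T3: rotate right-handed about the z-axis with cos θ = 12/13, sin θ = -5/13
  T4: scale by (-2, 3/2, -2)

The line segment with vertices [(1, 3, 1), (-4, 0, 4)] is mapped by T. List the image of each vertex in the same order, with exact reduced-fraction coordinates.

T1 reflect across x = 0: (1, 3, 1) → (-1, 3, 1); (-4, 0, 4) → (4, 0, 4)
T2 rotate right-handed about the x-axis with cos θ = -12/13, sin θ = -5/13: (-1, 3, 1) → (-1, -31/13, -27/13); (4, 0, 4) → (4, 20/13, -48/13)
T3 rotate right-handed about the z-axis with cos θ = 12/13, sin θ = -5/13: (-1, -31/13, -27/13) → (-311/169, -307/169, -27/13); (4, 20/13, -48/13) → (724/169, -20/169, -48/13)
T4 scale by (-2, 3/2, -2): (-311/169, -307/169, -27/13) → (622/169, -921/338, 54/13); (724/169, -20/169, -48/13) → (-1448/169, -30/169, 96/13)

image vertices: (622/169, -921/338, 54/13), (-1448/169, -30/169, 96/13)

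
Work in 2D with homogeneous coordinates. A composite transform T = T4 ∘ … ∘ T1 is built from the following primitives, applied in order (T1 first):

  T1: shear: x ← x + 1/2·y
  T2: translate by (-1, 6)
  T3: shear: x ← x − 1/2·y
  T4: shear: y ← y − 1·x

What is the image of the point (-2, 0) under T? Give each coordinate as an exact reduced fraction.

T(p) = (-6, 12)

T1 shear: x ← x + 1/2·y: (-2, 0) → (-2, 0)
T2 translate by (-1, 6): (-2, 0) → (-3, 6)
T3 shear: x ← x − 1/2·y: (-3, 6) → (-6, 6)
T4 shear: y ← y − 1·x: (-6, 6) → (-6, 12)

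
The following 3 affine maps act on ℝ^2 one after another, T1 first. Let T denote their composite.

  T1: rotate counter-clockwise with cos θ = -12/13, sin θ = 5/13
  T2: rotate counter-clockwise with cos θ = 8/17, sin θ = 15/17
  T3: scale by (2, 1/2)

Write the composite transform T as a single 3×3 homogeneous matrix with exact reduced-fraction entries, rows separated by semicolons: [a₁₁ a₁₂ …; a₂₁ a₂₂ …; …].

T = [-342/221 280/221 0; -70/221 -171/442 0; 0 0 1]

T1 = [-12/13 -5/13 0; 5/13 -12/13 0; 0 0 1]
T2·T1 = [-171/221 140/221 0; -140/221 -171/221 0; 0 0 1]
T3·…·T1 = [-342/221 280/221 0; -70/221 -171/442 0; 0 0 1]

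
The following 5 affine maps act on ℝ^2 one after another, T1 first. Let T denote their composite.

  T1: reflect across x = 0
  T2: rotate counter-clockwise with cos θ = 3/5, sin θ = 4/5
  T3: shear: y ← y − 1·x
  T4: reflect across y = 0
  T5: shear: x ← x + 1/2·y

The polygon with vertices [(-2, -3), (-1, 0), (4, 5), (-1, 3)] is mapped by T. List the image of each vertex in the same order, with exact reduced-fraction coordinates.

T1 reflect across x = 0: (-2, -3) → (2, -3); (-1, 0) → (1, 0); (4, 5) → (-4, 5); (-1, 3) → (1, 3)
T2 rotate counter-clockwise with cos θ = 3/5, sin θ = 4/5: (2, -3) → (18/5, -1/5); (1, 0) → (3/5, 4/5); (-4, 5) → (-32/5, -1/5); (1, 3) → (-9/5, 13/5)
T3 shear: y ← y − 1·x: (18/5, -1/5) → (18/5, -19/5); (3/5, 4/5) → (3/5, 1/5); (-32/5, -1/5) → (-32/5, 31/5); (-9/5, 13/5) → (-9/5, 22/5)
T4 reflect across y = 0: (18/5, -19/5) → (18/5, 19/5); (3/5, 1/5) → (3/5, -1/5); (-32/5, 31/5) → (-32/5, -31/5); (-9/5, 22/5) → (-9/5, -22/5)
T5 shear: x ← x + 1/2·y: (18/5, 19/5) → (11/2, 19/5); (3/5, -1/5) → (1/2, -1/5); (-32/5, -31/5) → (-19/2, -31/5); (-9/5, -22/5) → (-4, -22/5)

image vertices: (11/2, 19/5), (1/2, -1/5), (-19/2, -31/5), (-4, -22/5)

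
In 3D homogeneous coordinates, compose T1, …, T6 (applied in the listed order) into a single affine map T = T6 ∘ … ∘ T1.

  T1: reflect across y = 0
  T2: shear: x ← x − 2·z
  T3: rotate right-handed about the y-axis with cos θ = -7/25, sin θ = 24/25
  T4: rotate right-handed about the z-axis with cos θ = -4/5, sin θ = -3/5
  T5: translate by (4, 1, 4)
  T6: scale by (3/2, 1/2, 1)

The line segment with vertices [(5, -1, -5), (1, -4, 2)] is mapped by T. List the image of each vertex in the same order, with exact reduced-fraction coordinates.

T1 reflect across y = 0: (5, -1, -5) → (5, 1, -5); (1, -4, 2) → (1, 4, 2)
T2 shear: x ← x − 2·z: (5, 1, -5) → (15, 1, -5); (1, 4, 2) → (-3, 4, 2)
T3 rotate right-handed about the y-axis with cos θ = -7/25, sin θ = 24/25: (15, 1, -5) → (-9, 1, -13); (-3, 4, 2) → (69/25, 4, 58/25)
T4 rotate right-handed about the z-axis with cos θ = -4/5, sin θ = -3/5: (-9, 1, -13) → (39/5, 23/5, -13); (69/25, 4, 58/25) → (24/125, -607/125, 58/25)
T5 translate by (4, 1, 4): (39/5, 23/5, -13) → (59/5, 28/5, -9); (24/125, -607/125, 58/25) → (524/125, -482/125, 158/25)
T6 scale by (3/2, 1/2, 1): (59/5, 28/5, -9) → (177/10, 14/5, -9); (524/125, -482/125, 158/25) → (786/125, -241/125, 158/25)

image vertices: (177/10, 14/5, -9), (786/125, -241/125, 158/25)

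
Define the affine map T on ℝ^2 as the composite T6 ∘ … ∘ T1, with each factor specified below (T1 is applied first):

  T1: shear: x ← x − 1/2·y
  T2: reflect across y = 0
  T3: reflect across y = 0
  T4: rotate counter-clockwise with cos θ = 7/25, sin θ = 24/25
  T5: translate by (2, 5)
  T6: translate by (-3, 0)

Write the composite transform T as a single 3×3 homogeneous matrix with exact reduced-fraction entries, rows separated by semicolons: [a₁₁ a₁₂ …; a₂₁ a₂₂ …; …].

T = [7/25 -11/10 -1; 24/25 -1/5 5; 0 0 1]

T1 = [1 -1/2 0; 0 1 0; 0 0 1]
T2·T1 = [1 -1/2 0; 0 -1 0; 0 0 1]
T3·…·T1 = [1 -1/2 0; 0 1 0; 0 0 1]
T4·…·T1 = [7/25 -11/10 0; 24/25 -1/5 0; 0 0 1]
T5·…·T1 = [7/25 -11/10 2; 24/25 -1/5 5; 0 0 1]
T6·…·T1 = [7/25 -11/10 -1; 24/25 -1/5 5; 0 0 1]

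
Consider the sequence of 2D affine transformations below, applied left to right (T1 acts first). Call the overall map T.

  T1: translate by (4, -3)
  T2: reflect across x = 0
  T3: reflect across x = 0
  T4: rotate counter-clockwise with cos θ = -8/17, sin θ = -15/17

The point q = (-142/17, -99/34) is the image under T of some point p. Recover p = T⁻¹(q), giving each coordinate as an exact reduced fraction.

T1 = [1 0 4; 0 1 -3; 0 0 1]
T2·T1 = [-1 0 -4; 0 1 -3; 0 0 1]
T3·…·T1 = [1 0 4; 0 1 -3; 0 0 1]
T4·…·T1 = [-8/17 15/17 -77/17; -15/17 -8/17 -36/17; 0 0 1]
det M = 1; M⁻¹ = [-8/17 -15/17 -4; 15/17 -8/17 3; 0 0 1]
M⁻¹ · (-142/17, -99/34)ᵀ = (5/2, -3)ᵀ

p = (5/2, -3)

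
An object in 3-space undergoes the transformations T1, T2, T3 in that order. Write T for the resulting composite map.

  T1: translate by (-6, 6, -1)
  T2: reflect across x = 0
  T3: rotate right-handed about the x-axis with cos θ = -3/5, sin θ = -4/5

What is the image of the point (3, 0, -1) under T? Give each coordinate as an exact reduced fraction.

T1 translate by (-6, 6, -1): (3, 0, -1) → (-3, 6, -2)
T2 reflect across x = 0: (-3, 6, -2) → (3, 6, -2)
T3 rotate right-handed about the x-axis with cos θ = -3/5, sin θ = -4/5: (3, 6, -2) → (3, -26/5, -18/5)

T(p) = (3, -26/5, -18/5)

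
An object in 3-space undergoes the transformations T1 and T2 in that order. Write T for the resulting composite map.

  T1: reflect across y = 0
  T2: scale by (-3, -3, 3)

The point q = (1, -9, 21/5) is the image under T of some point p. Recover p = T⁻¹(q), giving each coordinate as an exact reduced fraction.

T1 = [1 0 0 0; 0 -1 0 0; 0 0 1 0; 0 0 0 1]
T2·T1 = [-3 0 0 0; 0 3 0 0; 0 0 3 0; 0 0 0 1]
det M = -27; M⁻¹ = [-1/3 0 0 0; 0 1/3 0 0; 0 0 1/3 0; 0 0 0 1]
M⁻¹ · (1, -9, 21/5)ᵀ = (-1/3, -3, 7/5)ᵀ

p = (-1/3, -3, 7/5)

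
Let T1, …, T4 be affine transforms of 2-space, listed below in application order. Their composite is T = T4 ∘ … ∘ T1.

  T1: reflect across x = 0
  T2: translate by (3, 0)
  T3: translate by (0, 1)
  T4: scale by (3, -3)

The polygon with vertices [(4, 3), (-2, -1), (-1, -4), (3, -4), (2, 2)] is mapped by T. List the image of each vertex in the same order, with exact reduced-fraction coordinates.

image vertices: (-3, -12), (15, 0), (12, 9), (0, 9), (3, -9)

T1 reflect across x = 0: (4, 3) → (-4, 3); (-2, -1) → (2, -1); (-1, -4) → (1, -4); (3, -4) → (-3, -4); (2, 2) → (-2, 2)
T2 translate by (3, 0): (-4, 3) → (-1, 3); (2, -1) → (5, -1); (1, -4) → (4, -4); (-3, -4) → (0, -4); (-2, 2) → (1, 2)
T3 translate by (0, 1): (-1, 3) → (-1, 4); (5, -1) → (5, 0); (4, -4) → (4, -3); (0, -4) → (0, -3); (1, 2) → (1, 3)
T4 scale by (3, -3): (-1, 4) → (-3, -12); (5, 0) → (15, 0); (4, -3) → (12, 9); (0, -3) → (0, 9); (1, 3) → (3, -9)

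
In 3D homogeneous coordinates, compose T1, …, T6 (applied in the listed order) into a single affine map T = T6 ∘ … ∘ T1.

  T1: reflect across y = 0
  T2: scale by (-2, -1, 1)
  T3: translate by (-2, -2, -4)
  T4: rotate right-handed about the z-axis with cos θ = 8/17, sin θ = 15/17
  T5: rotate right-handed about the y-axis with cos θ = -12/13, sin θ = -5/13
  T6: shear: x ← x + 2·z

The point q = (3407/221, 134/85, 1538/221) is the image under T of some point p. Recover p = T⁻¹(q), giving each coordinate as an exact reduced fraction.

T1 = [1 0 0 0; 0 -1 0 0; 0 0 1 0; 0 0 0 1]
T2·T1 = [-2 0 0 0; 0 1 0 0; 0 0 1 0; 0 0 0 1]
T3·…·T1 = [-2 0 0 -2; 0 1 0 -2; 0 0 1 -4; 0 0 0 1]
T4·…·T1 = [-16/17 -15/17 0 14/17; -30/17 8/17 0 -46/17; 0 0 1 -4; 0 0 0 1]
T5·…·T1 = [192/221 180/221 -5/13 172/221; -30/17 8/17 0 -46/17; -80/221 -75/221 -12/13 886/221; 0 0 0 1]
T6·…·T1 = [32/221 30/221 -29/13 1944/221; -30/17 8/17 0 -46/17; -80/221 -75/221 -12/13 886/221; 0 0 0 1]
det M = -2; M⁻¹ = [48/221 -15/34 -116/221 -1; 180/221 8/17 -435/221 2; -5/13 0 -2/13 4; 0 0 0 1]
M⁻¹ · (3407/221, 134/85, 1538/221)ᵀ = (-2, 8/5, -3)ᵀ

p = (-2, 8/5, -3)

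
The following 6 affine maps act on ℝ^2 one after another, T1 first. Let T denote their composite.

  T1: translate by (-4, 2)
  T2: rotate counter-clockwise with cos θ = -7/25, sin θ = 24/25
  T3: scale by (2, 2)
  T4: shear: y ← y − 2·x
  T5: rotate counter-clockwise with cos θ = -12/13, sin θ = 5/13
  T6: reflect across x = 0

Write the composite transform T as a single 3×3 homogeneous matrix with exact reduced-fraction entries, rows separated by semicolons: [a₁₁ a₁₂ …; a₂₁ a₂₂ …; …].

T1 = [1 0 -4; 0 1 2; 0 0 1]
T2·T1 = [-7/25 -24/25 -4/5; 24/25 -7/25 -22/5; 0 0 1]
T3·…·T1 = [-14/25 -48/25 -8/5; 48/25 -14/25 -44/5; 0 0 1]
T4·…·T1 = [-14/25 -48/25 -8/5; 76/25 82/25 -28/5; 0 0 1]
T5·…·T1 = [-212/325 166/325 236/65; -982/325 -1224/325 296/65; 0 0 1]
T6·…·T1 = [212/325 -166/325 -236/65; -982/325 -1224/325 296/65; 0 0 1]

T = [212/325 -166/325 -236/65; -982/325 -1224/325 296/65; 0 0 1]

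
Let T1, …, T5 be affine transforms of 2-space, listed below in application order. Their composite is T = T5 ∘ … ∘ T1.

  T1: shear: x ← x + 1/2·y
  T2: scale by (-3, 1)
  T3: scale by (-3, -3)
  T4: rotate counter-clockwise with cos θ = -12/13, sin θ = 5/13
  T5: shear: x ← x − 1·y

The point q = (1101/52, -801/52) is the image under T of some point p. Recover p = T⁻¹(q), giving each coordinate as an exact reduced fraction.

p = (3/4, -4)

T1 = [1 1/2 0; 0 1 0; 0 0 1]
T2·T1 = [-3 -3/2 0; 0 1 0; 0 0 1]
T3·…·T1 = [9 9/2 0; 0 -3 0; 0 0 1]
T4·…·T1 = [-108/13 -3 0; 45/13 9/2 0; 0 0 1]
T5·…·T1 = [-153/13 -15/2 0; 45/13 9/2 0; 0 0 1]
det M = -27; M⁻¹ = [-1/6 -5/18 0; 5/39 17/39 0; 0 0 1]
M⁻¹ · (1101/52, -801/52)ᵀ = (3/4, -4)ᵀ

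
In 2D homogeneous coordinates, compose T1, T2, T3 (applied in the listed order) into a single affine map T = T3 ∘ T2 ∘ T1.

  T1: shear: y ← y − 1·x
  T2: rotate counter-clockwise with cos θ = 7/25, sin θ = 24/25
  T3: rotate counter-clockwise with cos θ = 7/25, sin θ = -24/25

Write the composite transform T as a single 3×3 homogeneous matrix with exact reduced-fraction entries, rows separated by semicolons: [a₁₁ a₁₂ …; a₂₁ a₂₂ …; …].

T1 = [1 0 0; -1 1 0; 0 0 1]
T2·T1 = [31/25 -24/25 0; 17/25 7/25 0; 0 0 1]
T3·…·T1 = [1 0 0; -1 1 0; 0 0 1]

T = [1 0 0; -1 1 0; 0 0 1]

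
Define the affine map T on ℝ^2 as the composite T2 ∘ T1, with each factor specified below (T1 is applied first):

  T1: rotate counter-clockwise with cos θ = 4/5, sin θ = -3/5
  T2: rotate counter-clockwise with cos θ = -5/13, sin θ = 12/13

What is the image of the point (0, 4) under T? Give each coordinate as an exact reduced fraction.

T(p) = (-252/65, 64/65)

T1 rotate counter-clockwise with cos θ = 4/5, sin θ = -3/5: (0, 4) → (12/5, 16/5)
T2 rotate counter-clockwise with cos θ = -5/13, sin θ = 12/13: (12/5, 16/5) → (-252/65, 64/65)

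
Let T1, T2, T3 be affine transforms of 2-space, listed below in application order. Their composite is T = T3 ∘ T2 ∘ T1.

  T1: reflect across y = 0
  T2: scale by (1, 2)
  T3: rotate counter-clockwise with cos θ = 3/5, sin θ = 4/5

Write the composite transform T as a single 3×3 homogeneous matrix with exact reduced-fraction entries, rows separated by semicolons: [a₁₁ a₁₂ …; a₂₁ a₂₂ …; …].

T1 = [1 0 0; 0 -1 0; 0 0 1]
T2·T1 = [1 0 0; 0 -2 0; 0 0 1]
T3·…·T1 = [3/5 8/5 0; 4/5 -6/5 0; 0 0 1]

T = [3/5 8/5 0; 4/5 -6/5 0; 0 0 1]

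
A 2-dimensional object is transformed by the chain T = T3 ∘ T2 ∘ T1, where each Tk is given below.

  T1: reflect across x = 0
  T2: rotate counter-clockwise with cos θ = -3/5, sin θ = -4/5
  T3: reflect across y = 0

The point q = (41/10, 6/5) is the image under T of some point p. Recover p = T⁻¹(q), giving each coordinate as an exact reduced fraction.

T1 = [-1 0 0; 0 1 0; 0 0 1]
T2·T1 = [3/5 4/5 0; 4/5 -3/5 0; 0 0 1]
T3·…·T1 = [3/5 4/5 0; -4/5 3/5 0; 0 0 1]
det M = 1; M⁻¹ = [3/5 -4/5 0; 4/5 3/5 0; 0 0 1]
M⁻¹ · (41/10, 6/5)ᵀ = (3/2, 4)ᵀ

p = (3/2, 4)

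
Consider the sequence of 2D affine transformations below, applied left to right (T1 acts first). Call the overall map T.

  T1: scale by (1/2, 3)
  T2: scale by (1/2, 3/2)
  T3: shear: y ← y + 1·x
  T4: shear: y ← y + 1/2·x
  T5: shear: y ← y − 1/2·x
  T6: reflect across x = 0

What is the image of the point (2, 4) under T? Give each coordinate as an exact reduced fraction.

T1 scale by (1/2, 3): (2, 4) → (1, 12)
T2 scale by (1/2, 3/2): (1, 12) → (1/2, 18)
T3 shear: y ← y + 1·x: (1/2, 18) → (1/2, 37/2)
T4 shear: y ← y + 1/2·x: (1/2, 37/2) → (1/2, 75/4)
T5 shear: y ← y − 1/2·x: (1/2, 75/4) → (1/2, 37/2)
T6 reflect across x = 0: (1/2, 37/2) → (-1/2, 37/2)

T(p) = (-1/2, 37/2)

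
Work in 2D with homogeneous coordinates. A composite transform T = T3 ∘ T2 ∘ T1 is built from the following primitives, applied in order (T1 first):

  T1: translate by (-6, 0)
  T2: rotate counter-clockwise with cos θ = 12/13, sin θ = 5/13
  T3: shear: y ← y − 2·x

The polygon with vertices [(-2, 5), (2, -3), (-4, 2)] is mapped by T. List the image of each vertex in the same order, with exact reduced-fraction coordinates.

image vertices: (-121/13, 262/13), (-33/13, 10/13), (-10, 18)

T1 translate by (-6, 0): (-2, 5) → (-8, 5); (2, -3) → (-4, -3); (-4, 2) → (-10, 2)
T2 rotate counter-clockwise with cos θ = 12/13, sin θ = 5/13: (-8, 5) → (-121/13, 20/13); (-4, -3) → (-33/13, -56/13); (-10, 2) → (-10, -2)
T3 shear: y ← y − 2·x: (-121/13, 20/13) → (-121/13, 262/13); (-33/13, -56/13) → (-33/13, 10/13); (-10, -2) → (-10, 18)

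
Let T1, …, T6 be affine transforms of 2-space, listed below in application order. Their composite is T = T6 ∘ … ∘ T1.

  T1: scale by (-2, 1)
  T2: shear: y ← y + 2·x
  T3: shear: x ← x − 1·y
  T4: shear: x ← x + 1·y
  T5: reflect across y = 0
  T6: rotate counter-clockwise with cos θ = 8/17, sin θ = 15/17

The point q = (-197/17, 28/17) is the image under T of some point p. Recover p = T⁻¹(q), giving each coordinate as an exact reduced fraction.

p = (2, -3)

T1 = [-2 0 0; 0 1 0; 0 0 1]
T2·T1 = [-2 0 0; -4 1 0; 0 0 1]
T3·…·T1 = [2 -1 0; -4 1 0; 0 0 1]
T4·…·T1 = [-2 0 0; -4 1 0; 0 0 1]
T5·…·T1 = [-2 0 0; 4 -1 0; 0 0 1]
T6·…·T1 = [-76/17 15/17 0; 2/17 -8/17 0; 0 0 1]
det M = 2; M⁻¹ = [-4/17 -15/34 0; -1/17 -38/17 0; 0 0 1]
M⁻¹ · (-197/17, 28/17)ᵀ = (2, -3)ᵀ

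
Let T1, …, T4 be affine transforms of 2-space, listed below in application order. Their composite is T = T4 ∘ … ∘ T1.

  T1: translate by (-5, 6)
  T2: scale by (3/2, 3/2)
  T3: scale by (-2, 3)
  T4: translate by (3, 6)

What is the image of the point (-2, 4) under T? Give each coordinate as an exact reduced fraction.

T(p) = (24, 51)

T1 translate by (-5, 6): (-2, 4) → (-7, 10)
T2 scale by (3/2, 3/2): (-7, 10) → (-21/2, 15)
T3 scale by (-2, 3): (-21/2, 15) → (21, 45)
T4 translate by (3, 6): (21, 45) → (24, 51)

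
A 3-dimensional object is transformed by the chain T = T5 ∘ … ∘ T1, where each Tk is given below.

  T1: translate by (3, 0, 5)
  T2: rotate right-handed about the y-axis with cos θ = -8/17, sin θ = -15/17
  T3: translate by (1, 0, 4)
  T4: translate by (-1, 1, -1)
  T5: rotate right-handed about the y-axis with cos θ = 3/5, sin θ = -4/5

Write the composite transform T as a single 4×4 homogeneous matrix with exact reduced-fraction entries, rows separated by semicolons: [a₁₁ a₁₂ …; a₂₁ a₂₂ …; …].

T1 = [1 0 0 3; 0 1 0 0; 0 0 1 5; 0 0 0 1]
T2·T1 = [-8/17 0 -15/17 -99/17; 0 1 0 0; 15/17 0 -8/17 5/17; 0 0 0 1]
T3·…·T1 = [-8/17 0 -15/17 -82/17; 0 1 0 0; 15/17 0 -8/17 73/17; 0 0 0 1]
T4·…·T1 = [-8/17 0 -15/17 -99/17; 0 1 0 1; 15/17 0 -8/17 56/17; 0 0 0 1]
T5·…·T1 = [-84/85 0 -13/85 -521/85; 0 1 0 1; 13/85 0 -84/85 -228/85; 0 0 0 1]

T = [-84/85 0 -13/85 -521/85; 0 1 0 1; 13/85 0 -84/85 -228/85; 0 0 0 1]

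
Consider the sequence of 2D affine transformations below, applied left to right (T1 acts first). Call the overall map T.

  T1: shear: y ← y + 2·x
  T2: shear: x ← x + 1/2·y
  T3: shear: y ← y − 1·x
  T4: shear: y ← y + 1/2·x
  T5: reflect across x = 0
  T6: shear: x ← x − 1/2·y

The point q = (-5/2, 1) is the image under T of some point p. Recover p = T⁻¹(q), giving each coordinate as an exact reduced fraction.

T1 = [1 0 0; 2 1 0; 0 0 1]
T2·T1 = [2 1/2 0; 2 1 0; 0 0 1]
T3·…·T1 = [2 1/2 0; 0 1/2 0; 0 0 1]
T4·…·T1 = [2 1/2 0; 1 3/4 0; 0 0 1]
T5·…·T1 = [-2 -1/2 0; 1 3/4 0; 0 0 1]
T6·…·T1 = [-5/2 -7/8 0; 1 3/4 0; 0 0 1]
det M = -1; M⁻¹ = [-3/4 -7/8 0; 1 5/2 0; 0 0 1]
M⁻¹ · (-5/2, 1)ᵀ = (1, 0)ᵀ

p = (1, 0)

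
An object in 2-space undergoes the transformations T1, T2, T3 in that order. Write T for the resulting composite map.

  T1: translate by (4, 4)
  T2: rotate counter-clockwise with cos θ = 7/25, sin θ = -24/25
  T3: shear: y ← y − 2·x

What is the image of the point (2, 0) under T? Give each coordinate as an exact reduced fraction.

T1 translate by (4, 4): (2, 0) → (6, 4)
T2 rotate counter-clockwise with cos θ = 7/25, sin θ = -24/25: (6, 4) → (138/25, -116/25)
T3 shear: y ← y − 2·x: (138/25, -116/25) → (138/25, -392/25)

T(p) = (138/25, -392/25)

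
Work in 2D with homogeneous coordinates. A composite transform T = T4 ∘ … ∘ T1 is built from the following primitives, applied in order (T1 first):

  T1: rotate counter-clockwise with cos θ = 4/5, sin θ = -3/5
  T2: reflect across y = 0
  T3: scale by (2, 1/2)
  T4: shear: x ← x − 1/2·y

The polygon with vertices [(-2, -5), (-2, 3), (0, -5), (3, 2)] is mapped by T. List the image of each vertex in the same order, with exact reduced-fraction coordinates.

image vertices: (-99/10, 7/5), (13/10, -9/5), (-7, 2), (143/20, 1/10)

T1 rotate counter-clockwise with cos θ = 4/5, sin θ = -3/5: (-2, -5) → (-23/5, -14/5); (-2, 3) → (1/5, 18/5); (0, -5) → (-3, -4); (3, 2) → (18/5, -1/5)
T2 reflect across y = 0: (-23/5, -14/5) → (-23/5, 14/5); (1/5, 18/5) → (1/5, -18/5); (-3, -4) → (-3, 4); (18/5, -1/5) → (18/5, 1/5)
T3 scale by (2, 1/2): (-23/5, 14/5) → (-46/5, 7/5); (1/5, -18/5) → (2/5, -9/5); (-3, 4) → (-6, 2); (18/5, 1/5) → (36/5, 1/10)
T4 shear: x ← x − 1/2·y: (-46/5, 7/5) → (-99/10, 7/5); (2/5, -9/5) → (13/10, -9/5); (-6, 2) → (-7, 2); (36/5, 1/10) → (143/20, 1/10)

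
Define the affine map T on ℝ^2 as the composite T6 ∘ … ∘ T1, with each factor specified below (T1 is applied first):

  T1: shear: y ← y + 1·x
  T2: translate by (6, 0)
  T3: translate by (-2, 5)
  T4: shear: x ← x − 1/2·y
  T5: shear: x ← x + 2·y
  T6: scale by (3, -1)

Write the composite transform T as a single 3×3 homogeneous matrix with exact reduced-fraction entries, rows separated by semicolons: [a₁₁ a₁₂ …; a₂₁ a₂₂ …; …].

T1 = [1 0 0; 1 1 0; 0 0 1]
T2·T1 = [1 0 6; 1 1 0; 0 0 1]
T3·…·T1 = [1 0 4; 1 1 5; 0 0 1]
T4·…·T1 = [1/2 -1/2 3/2; 1 1 5; 0 0 1]
T5·…·T1 = [5/2 3/2 23/2; 1 1 5; 0 0 1]
T6·…·T1 = [15/2 9/2 69/2; -1 -1 -5; 0 0 1]

T = [15/2 9/2 69/2; -1 -1 -5; 0 0 1]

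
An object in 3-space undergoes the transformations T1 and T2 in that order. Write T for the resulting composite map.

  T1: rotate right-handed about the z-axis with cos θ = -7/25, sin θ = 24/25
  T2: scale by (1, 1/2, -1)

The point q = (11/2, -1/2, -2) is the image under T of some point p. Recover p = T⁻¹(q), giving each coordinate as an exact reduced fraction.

p = (-5/2, -5, 2)

T1 = [-7/25 -24/25 0 0; 24/25 -7/25 0 0; 0 0 1 0; 0 0 0 1]
T2·T1 = [-7/25 -24/25 0 0; 12/25 -7/50 0 0; 0 0 -1 0; 0 0 0 1]
det M = -1/2; M⁻¹ = [-7/25 48/25 0 0; -24/25 -14/25 0 0; 0 0 -1 0; 0 0 0 1]
M⁻¹ · (11/2, -1/2, -2)ᵀ = (-5/2, -5, 2)ᵀ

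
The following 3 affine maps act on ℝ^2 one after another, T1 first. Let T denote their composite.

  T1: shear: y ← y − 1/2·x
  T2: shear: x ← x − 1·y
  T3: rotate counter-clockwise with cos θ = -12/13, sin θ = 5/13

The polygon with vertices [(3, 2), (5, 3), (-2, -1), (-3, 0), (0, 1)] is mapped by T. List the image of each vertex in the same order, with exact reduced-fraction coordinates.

T1 shear: y ← y − 1/2·x: (3, 2) → (3, 1/2); (5, 3) → (5, 1/2); (-2, -1) → (-2, 0); (-3, 0) → (-3, 3/2); (0, 1) → (0, 1)
T2 shear: x ← x − 1·y: (3, 1/2) → (5/2, 1/2); (5, 1/2) → (9/2, 1/2); (-2, 0) → (-2, 0); (-3, 3/2) → (-9/2, 3/2); (0, 1) → (-1, 1)
T3 rotate counter-clockwise with cos θ = -12/13, sin θ = 5/13: (5/2, 1/2) → (-5/2, 1/2); (9/2, 1/2) → (-113/26, 33/26); (-2, 0) → (24/13, -10/13); (-9/2, 3/2) → (93/26, -81/26); (-1, 1) → (7/13, -17/13)

image vertices: (-5/2, 1/2), (-113/26, 33/26), (24/13, -10/13), (93/26, -81/26), (7/13, -17/13)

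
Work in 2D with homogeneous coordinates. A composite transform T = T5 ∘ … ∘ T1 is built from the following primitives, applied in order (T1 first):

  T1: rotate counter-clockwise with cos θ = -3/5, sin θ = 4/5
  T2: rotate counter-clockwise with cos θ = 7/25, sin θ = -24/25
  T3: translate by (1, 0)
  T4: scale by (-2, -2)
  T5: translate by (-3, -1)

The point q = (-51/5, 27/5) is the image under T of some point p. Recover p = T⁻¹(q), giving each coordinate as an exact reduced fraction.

T1 = [-3/5 -4/5 0; 4/5 -3/5 0; 0 0 1]
T2·T1 = [3/5 -4/5 0; 4/5 3/5 0; 0 0 1]
T3·…·T1 = [3/5 -4/5 1; 4/5 3/5 0; 0 0 1]
T4·…·T1 = [-6/5 8/5 -2; -8/5 -6/5 0; 0 0 1]
T5·…·T1 = [-6/5 8/5 -5; -8/5 -6/5 -1; 0 0 1]
det M = 4; M⁻¹ = [-3/10 -2/5 -19/10; 2/5 -3/10 17/10; 0 0 1]
M⁻¹ · (-51/5, 27/5)ᵀ = (-1, -4)ᵀ

p = (-1, -4)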